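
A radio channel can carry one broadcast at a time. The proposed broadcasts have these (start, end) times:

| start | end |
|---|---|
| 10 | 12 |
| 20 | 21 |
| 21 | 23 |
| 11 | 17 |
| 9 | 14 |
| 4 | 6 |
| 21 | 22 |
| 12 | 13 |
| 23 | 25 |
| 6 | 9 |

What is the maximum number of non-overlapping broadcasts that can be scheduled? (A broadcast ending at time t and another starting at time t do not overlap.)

Sorted by end: (4,6)  (6,9)  (10,12)  (12,13)  (9,14)  (11,17)  (20,21)  (21,22)  (21,23)  (23,25)
take (4,6); take (6,9); take (10,12); take (12,13); take (20,21); take (21,22); take (23,25).
Selected 7 broadcasts.

7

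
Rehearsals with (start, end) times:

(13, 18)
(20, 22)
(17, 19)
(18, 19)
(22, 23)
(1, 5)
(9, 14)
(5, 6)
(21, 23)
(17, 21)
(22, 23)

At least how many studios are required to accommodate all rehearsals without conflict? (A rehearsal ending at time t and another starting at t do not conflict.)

3

starts: [1, 5, 9, 13, 17, 17, 18, 20, 21, 22, 22]
ends:   [5, 6, 14, 18, 19, 19, 21, 22, 23, 23, 23]
s1→1 e5→0 s5→1 e6→0 s9→1 s13→2 e14→1 s17→2 s17→3  — peak 3.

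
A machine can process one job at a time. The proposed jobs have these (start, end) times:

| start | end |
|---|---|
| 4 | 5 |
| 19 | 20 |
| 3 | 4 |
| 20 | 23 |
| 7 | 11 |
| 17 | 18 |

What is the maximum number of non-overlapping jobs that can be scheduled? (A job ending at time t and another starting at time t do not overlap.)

6

Greedy by earliest finish: after sorting by end time, pick each interval compatible with the last pick.
By end time: (3,4), (4,5), (7,11), (17,18), (19,20), (20,23).
Pick (3,4); next start ≥ 4 → (4,5); next start ≥ 5 → (7,11); next start ≥ 11 → (17,18); next start ≥ 18 → (19,20); next start ≥ 20 → (20,23).
Selected 6 jobs.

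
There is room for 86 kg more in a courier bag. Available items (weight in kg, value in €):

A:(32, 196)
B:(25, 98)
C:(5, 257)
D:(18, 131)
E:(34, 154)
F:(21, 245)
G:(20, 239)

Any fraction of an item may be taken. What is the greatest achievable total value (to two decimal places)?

Sort by value per unit weight and fill in that order.
Ratios (sorted): C 51.40, G 11.95, F 11.67, D 7.28, A 6.12, E 4.53, B 3.92
take C (5 @ 257); take G (20 @ 239); take F (21 @ 245); take D (18 @ 131); take 22/32 of A → 134.75. Capacity used 86/86.
Total value = 1006.75

1006.75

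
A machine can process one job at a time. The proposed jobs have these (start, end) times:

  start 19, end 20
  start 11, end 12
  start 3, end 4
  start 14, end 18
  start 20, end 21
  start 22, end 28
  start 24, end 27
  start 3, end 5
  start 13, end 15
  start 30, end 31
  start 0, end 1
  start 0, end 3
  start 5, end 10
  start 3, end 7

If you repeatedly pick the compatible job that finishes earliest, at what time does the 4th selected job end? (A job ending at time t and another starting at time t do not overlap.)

12

Sorted by end: (0,1)  (0,3)  (3,4)  (3,5)  (3,7)  (5,10)  (11,12)  (13,15)  (14,18)  (19,20)  (20,21)  (24,27)  (22,28)  (30,31)
take (0,1); take (3,4); skip (3,5); take (5,10); take (11,12); take (13,15); take (19,20); take (20,21); take (24,27); take (30,31).
Selected: (0,1) (3,4) (5,10) (11,12) (13,15) (19,20) (20,21) (24,27) (30,31)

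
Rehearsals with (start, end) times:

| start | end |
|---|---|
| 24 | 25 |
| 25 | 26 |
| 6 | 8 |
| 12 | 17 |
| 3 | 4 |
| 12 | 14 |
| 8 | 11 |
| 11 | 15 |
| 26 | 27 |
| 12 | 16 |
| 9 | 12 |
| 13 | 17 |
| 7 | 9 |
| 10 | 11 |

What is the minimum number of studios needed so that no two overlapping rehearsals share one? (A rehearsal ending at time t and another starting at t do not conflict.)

The answer is the maximum number of intervals overlapping at any instant.
starts: [3, 6, 7, 8, 9, 10, 11, 12, 12, 12, 13, 24, 25, 26]
ends:   [4, 8, 9, 11, 11, 12, 14, 15, 16, 17, 17, 25, 26, 27]
s3→1 e4→0 s6→1 s7→2 e8→1 s8→2 e9→1 s9→2 s10→3 e11→2 e11→1 s11→2 e12→1 s12→2 s12→3 s12→4 s13→5  — peak 5.

5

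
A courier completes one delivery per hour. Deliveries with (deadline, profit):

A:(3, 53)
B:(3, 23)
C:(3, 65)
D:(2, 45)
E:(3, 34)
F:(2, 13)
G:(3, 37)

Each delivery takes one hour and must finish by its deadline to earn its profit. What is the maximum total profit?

163

Take jobs in profit order; each goes to the latest open slot no later than its deadline.
By profit: C(d3,65), A(d3,53), D(d2,45), G(d3,37), E(d3,34), B(d3,23), F(d2,13)
C→slot 3; A→slot 2; D→slot 1; G skipped; E skipped; B skipped; F skipped.
Profit = 45 + 53 + 65 = 163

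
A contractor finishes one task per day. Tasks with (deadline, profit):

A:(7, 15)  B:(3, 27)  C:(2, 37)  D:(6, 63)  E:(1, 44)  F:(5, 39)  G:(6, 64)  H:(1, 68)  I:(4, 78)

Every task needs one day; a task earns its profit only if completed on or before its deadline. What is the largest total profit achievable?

364

Profit order: I=78 H=68 G=64 D=63 E=44 F=39 C=37 B=27 A=15
Assign: I→slot 4, H→slot 1, G→slot 6, D→slot 5, E skipped, F→slot 3, C→slot 2, B skipped, A→slot 7.
Slots: [1:H] [2:C] [3:F] [4:I] [5:D] [6:G] [7:A]
Profit = 68 + 37 + 39 + 78 + 63 + 64 + 15 = 364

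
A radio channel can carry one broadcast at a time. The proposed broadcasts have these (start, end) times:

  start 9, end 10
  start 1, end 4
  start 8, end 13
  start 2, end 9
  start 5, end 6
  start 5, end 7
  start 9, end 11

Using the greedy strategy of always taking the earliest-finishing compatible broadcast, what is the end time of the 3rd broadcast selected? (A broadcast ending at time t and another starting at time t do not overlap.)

Sort by end time and greedily take each interval whose start is ≥ the last chosen end.
Sorted by end: (1,4)  (5,6)  (5,7)  (2,9)  (9,10)  (9,11)  (8,13)
take (1,4); take (5,6); take (9,10); skip (8,13).
Selected: (1,4) (5,6) (9,10)

10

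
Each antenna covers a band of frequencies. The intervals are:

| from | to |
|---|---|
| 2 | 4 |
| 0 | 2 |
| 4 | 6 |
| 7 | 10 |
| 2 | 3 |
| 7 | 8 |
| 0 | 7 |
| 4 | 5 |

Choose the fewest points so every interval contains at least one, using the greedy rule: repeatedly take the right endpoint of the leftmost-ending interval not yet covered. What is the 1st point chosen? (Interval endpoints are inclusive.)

Sort by right endpoint; whenever an interval is uncovered, place a point at its right end.
By right end: [0,2]  [2,3]  [2,4]  [4,5]  [4,6]  [0,7]  [7,8]  [7,10]
[0,2] uncovered → point at 2; [4,5] uncovered → point at 5; [7,8] uncovered → point at 8.
Points: 2, 5, 8 (3 total).

2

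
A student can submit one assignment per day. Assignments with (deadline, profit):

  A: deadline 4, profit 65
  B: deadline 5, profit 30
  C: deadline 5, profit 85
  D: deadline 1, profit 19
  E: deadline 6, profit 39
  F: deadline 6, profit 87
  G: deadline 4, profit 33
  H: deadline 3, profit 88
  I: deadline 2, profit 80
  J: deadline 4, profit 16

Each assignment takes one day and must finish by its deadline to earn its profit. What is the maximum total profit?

444

Profit order: H=88 F=87 C=85 I=80 A=65 E=39 G=33 B=30 D=19 J=16
Assign: H→slot 3, F→slot 6, C→slot 5, I→slot 2, A→slot 4, E→slot 1, G skipped, B skipped, D skipped, J skipped.
Slots: [1:E] [2:I] [3:H] [4:A] [5:C] [6:F]
Profit = 39 + 80 + 88 + 65 + 85 + 87 = 444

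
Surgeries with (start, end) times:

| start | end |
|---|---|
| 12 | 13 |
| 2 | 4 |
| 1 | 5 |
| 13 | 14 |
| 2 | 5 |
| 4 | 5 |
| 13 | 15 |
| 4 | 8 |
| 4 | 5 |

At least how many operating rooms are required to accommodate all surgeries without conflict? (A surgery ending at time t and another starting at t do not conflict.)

The answer is the maximum number of intervals overlapping at any instant.
starts: [1, 2, 2, 4, 4, 4, 12, 13, 13]
ends:   [4, 5, 5, 5, 5, 8, 13, 14, 15]
s1→1 s2→2 s2→3 e4→2 s4→3 s4→4 s4→5  — peak 5.

5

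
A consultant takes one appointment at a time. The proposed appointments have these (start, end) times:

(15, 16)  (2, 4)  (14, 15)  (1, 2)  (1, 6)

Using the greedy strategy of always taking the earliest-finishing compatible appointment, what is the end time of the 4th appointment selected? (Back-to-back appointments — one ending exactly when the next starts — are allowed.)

16

Order by finish time; keep every interval that doesn't clash with the previous kept one.
By end time: (1,2), (2,4), (1,6), (14,15), (15,16).
Pick (1,2); next start ≥ 2 → (2,4); next start ≥ 4 → (14,15); next start ≥ 15 → (15,16).
Selected: (1,2) (2,4) (14,15) (15,16)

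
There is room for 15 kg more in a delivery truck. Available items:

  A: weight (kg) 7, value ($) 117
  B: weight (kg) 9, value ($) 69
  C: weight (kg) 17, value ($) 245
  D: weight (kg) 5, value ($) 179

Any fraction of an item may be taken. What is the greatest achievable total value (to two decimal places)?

Greedy by value/weight ratio, highest first.
Ratios (sorted): D 35.80, A 16.71, C 14.41, B 7.67
take D (5 @ 179); take A (7 @ 117); take 3/17 of C → 43.24. Capacity used 15/15.
Total value = 339.24

339.24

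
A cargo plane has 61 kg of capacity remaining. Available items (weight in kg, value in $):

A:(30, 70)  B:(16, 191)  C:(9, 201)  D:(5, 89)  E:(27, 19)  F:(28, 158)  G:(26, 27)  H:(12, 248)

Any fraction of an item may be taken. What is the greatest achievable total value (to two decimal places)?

836.21

Sort by value per unit weight and fill in that order.
Ratios (sorted): C 22.33, H 20.67, D 17.80, B 11.94, F 5.64, A 2.33, G 1.04, E 0.70
take C (9 @ 201); take H (12 @ 248); take D (5 @ 89); take B (16 @ 191); take 19/28 of F → 107.21. Capacity used 61/61.
Total value = 836.21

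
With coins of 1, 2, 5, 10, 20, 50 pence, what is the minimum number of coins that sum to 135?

Greedy: take as many of the largest coin as possible, then repeat with the remainder.
135 = 2×50 + 1×20 + 1×10 + 1×5
Total coins = 2 + 1 + 1 + 1 = 5

5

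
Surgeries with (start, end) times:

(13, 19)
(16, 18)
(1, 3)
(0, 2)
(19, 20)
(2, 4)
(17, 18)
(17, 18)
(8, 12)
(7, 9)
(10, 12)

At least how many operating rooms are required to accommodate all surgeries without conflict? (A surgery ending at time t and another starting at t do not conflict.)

Count concurrent intervals with a sweep; the peak is the room count.
Events (time:±→running): 0:+→1 1:+→2 2:-→1 2:+→2 3:-→1 4:-→0 7:+→1 8:+→2 9:-→1 10:+→2 12:-→1 12:-→0 13:+→1 16:+→2 17:+→3 17:+→4 … peak 4.

4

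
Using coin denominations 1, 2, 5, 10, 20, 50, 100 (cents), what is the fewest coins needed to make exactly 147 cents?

5

Use the largest denomination that fits, subtract, and repeat.
147 − 1×100→47 − 2×20→7 − 1×5→2 − 1×2→0
Total coins = 1 + 2 + 1 + 1 = 5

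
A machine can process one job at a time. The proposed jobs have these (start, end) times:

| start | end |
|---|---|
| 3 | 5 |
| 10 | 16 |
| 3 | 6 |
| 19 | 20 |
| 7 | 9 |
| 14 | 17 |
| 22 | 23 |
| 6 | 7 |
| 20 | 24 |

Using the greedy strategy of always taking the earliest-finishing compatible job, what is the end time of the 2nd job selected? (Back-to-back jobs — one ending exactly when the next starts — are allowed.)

Sorted by end: (3,5)  (3,6)  (6,7)  (7,9)  (10,16)  (14,17)  (19,20)  (22,23)  (20,24)
take (3,5); skip (3,6); take (6,7); take (7,9); take (10,16); take (19,20); take (22,23).
Selected: (3,5) (6,7) (7,9) (10,16) (19,20) (22,23)

7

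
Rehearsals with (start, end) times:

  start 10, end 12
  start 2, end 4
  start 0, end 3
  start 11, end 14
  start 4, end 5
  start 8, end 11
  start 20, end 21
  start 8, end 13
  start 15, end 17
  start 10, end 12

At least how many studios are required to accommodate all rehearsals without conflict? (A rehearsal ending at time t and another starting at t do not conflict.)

Count concurrent intervals with a sweep; the peak is the room count.
starts: [0, 2, 4, 8, 8, 10, 10, 11, 15, 20]
ends:   [3, 4, 5, 11, 12, 12, 13, 14, 17, 21]
s0→1 s2→2 e3→1 e4→0 s4→1 e5→0 s8→1 s8→2 s10→3 s10→4  — peak 4.

4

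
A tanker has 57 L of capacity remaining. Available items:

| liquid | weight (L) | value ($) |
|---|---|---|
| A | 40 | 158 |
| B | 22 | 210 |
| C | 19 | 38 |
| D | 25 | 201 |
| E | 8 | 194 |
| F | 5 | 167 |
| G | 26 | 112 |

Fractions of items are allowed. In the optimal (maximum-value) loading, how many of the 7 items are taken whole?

Sort by value per unit weight and fill in that order.
Ratios (sorted): F 33.40, E 24.25, B 9.55, D 8.04, G 4.31, A 3.95, C 2.00
take F (5 @ 167); take E (8 @ 194); take B (22 @ 210); take 22/25 of D → 176.88. Capacity used 57/57.
3 item(s) taken whole; one partial (take 22/25 of D).

3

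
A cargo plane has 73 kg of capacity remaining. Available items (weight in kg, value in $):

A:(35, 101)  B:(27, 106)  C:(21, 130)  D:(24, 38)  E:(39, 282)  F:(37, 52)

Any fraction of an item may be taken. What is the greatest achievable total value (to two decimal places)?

463.04

Ratios (sorted): E 7.23, C 6.19, B 3.93, A 2.89, D 1.58, F 1.41
take E (39 @ 282); take C (21 @ 130); take 13/27 of B → 51.04. Capacity used 73/73.
Total value = 463.04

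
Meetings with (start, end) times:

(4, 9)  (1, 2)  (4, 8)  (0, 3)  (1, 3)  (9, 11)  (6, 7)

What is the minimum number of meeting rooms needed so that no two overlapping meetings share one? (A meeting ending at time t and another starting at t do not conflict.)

3

The answer is the maximum number of intervals overlapping at any instant.
Events (time:±→running): 0:+→1 1:+→2 1:+→3 … peak 3.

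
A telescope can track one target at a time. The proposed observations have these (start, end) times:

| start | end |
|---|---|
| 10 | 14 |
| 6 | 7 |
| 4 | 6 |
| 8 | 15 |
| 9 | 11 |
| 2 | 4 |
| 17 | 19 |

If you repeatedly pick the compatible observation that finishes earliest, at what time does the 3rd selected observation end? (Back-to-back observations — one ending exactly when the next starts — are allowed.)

7

Sort by end time and greedily take each interval whose start is ≥ the last chosen end.
Sorted by end: (2,4)  (4,6)  (6,7)  (9,11)  (10,14)  (8,15)  (17,19)
take (2,4); take (4,6); take (6,7); take (9,11); skip (8,15); take (17,19).
Selected: (2,4) (4,6) (6,7) (9,11) (17,19)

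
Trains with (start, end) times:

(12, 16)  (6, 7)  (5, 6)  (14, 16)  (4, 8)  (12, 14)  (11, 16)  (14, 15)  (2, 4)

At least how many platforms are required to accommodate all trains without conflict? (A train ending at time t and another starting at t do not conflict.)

4

The answer is the maximum number of intervals overlapping at any instant.
Events (time:±→running): 2:+→1 4:-→0 4:+→1 5:+→2 6:-→1 6:+→2 7:-→1 8:-→0 11:+→1 12:+→2 12:+→3 14:-→2 14:+→3 14:+→4 … peak 4.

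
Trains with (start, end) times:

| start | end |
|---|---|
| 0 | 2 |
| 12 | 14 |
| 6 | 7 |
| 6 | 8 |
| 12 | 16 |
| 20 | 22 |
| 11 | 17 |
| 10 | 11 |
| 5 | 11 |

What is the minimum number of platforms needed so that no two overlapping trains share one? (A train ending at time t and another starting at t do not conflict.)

starts: [0, 5, 6, 6, 10, 11, 12, 12, 20]
ends:   [2, 7, 8, 11, 11, 14, 16, 17, 22]
s0→1 e2→0 s5→1 s6→2 s6→3  — peak 3.

3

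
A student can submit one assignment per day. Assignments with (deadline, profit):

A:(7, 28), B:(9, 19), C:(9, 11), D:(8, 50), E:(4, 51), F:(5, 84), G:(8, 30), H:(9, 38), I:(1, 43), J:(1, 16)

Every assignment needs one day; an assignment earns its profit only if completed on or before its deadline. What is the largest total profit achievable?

Take jobs in profit order; each goes to the latest open slot no later than its deadline.
By profit: F(d5,84), E(d4,51), D(d8,50), I(d1,43), H(d9,38), G(d8,30), A(d7,28), B(d9,19), J(d1,16), C(d9,11)
F→slot 5; E→slot 4; D→slot 8; I→slot 1; H→slot 9; G→slot 7; A→slot 6; B→slot 3; J skipped; C→slot 2.
Profit = 43 + 11 + 19 + 51 + 84 + 28 + 30 + 50 + 38 = 354

354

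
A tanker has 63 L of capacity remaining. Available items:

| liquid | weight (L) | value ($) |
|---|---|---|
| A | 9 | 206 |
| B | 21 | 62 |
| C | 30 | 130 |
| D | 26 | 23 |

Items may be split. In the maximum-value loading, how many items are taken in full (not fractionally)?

Sort by value per unit weight and fill in that order.
Order: A (206/9=22.89) > C (130/30=4.33) > B (62/21=2.95) > D (23/26=0.88)
Fill: take A (9 @ 206) → take C (30 @ 130) → take B (21 @ 62) → take 3/26 of D → 2.65; 63/63 used.
3 item(s) taken whole; one partial (take 3/26 of D).

3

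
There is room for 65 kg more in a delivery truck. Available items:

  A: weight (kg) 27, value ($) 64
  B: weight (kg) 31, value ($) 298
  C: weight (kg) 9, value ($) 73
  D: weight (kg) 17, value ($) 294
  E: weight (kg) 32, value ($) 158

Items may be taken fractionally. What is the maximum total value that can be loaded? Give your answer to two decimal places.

Ratios (sorted): D 17.29, B 9.61, C 8.11, E 4.94, A 2.37
take D (17 @ 294); take B (31 @ 298); take C (9 @ 73); take 8/32 of E → 39.50. Capacity used 65/65.
Total value = 704.50

704.50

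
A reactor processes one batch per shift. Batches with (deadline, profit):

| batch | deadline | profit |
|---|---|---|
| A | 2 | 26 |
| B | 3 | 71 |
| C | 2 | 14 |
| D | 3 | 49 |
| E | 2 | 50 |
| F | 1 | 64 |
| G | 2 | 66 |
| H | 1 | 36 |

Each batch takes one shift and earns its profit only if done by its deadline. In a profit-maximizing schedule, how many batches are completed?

3

By profit: B(d3,71), G(d2,66), F(d1,64), E(d2,50), D(d3,49), H(d1,36), A(d2,26), C(d2,14)
B→slot 3; G→slot 2; F→slot 1; E skipped; D skipped; H skipped; A skipped; C skipped.
3 of 8 scheduled.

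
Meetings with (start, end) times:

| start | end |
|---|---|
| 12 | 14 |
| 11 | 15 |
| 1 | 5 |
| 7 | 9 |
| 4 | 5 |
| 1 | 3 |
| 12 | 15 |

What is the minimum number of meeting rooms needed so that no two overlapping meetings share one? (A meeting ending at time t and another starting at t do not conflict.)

3

starts: [1, 1, 4, 7, 11, 12, 12]
ends:   [3, 5, 5, 9, 14, 15, 15]
s1→1 s1→2 e3→1 s4→2 e5→1 e5→0 s7→1 e9→0 s11→1 s12→2 s12→3  — peak 3.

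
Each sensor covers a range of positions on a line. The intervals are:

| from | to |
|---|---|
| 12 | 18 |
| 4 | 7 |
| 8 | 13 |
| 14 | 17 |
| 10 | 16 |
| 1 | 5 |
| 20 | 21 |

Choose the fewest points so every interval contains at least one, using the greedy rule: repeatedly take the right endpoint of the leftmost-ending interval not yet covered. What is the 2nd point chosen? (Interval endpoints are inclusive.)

By right end: [1,5]  [4,7]  [8,13]  [10,16]  [14,17]  [12,18]  [20,21]
[1,5] uncovered → point at 5; [8,13] uncovered → point at 13; [14,17] uncovered → point at 17; [20,21] uncovered → point at 21.
Points: 5, 13, 17, 21 (4 total).

13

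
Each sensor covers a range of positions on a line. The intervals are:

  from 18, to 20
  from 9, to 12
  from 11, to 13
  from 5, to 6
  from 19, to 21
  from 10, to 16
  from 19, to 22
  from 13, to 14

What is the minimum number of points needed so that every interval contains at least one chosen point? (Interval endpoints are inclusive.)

Sort by right endpoint; whenever an interval is uncovered, place a point at its right end.
By right end: [5,6]  [9,12]  [11,13]  [13,14]  [10,16]  [18,20]  [19,21]  [19,22]
[5,6] uncovered → point at 6; [9,12] uncovered → point at 12; [13,14] uncovered → point at 14; [18,20] uncovered → point at 20.
Points: 6, 12, 14, 20 (4 total).

4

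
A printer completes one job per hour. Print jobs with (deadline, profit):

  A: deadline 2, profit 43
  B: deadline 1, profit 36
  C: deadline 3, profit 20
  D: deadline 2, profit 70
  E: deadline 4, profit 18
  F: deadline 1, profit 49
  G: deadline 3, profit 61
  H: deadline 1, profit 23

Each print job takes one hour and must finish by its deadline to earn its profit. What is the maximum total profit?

Take jobs in profit order; each goes to the latest open slot no later than its deadline.
By profit: D(d2,70), G(d3,61), F(d1,49), A(d2,43), B(d1,36), H(d1,23), C(d3,20), E(d4,18)
D→slot 2; G→slot 3; F→slot 1; A skipped; B skipped; H skipped; C skipped; E→slot 4.
Profit = 49 + 70 + 61 + 18 = 198

198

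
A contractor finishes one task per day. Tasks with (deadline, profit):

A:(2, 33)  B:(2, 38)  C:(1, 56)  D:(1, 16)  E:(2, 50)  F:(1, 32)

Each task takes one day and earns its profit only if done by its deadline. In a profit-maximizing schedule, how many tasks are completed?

Sort by profit descending; place each in the latest free slot ≤ its deadline.
By profit: C(d1,56), E(d2,50), B(d2,38), A(d2,33), F(d1,32), D(d1,16)
C→slot 1; E→slot 2; B skipped; A skipped; F skipped; D skipped.
2 of 6 scheduled.

2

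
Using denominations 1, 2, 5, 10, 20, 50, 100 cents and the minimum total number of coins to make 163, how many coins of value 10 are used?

163 − 1×100→63 − 1×50→13 − 1×10→3 − 1×2→1 − 1×1→0
Count of 10: 1

1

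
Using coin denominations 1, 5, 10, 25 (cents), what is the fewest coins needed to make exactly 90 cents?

Use the largest denomination that fits, subtract, and repeat.
90 − 3×25→15 − 1×10→5 − 1×5→0
Total coins = 3 + 1 + 1 = 5

5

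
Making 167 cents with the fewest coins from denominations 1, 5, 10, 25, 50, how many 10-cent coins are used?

1

Greedy: take as many of the largest coin as possible, then repeat with the remainder.
167 = 3×50 + 1×10 + 1×5 + 2×1
Count of 10: 1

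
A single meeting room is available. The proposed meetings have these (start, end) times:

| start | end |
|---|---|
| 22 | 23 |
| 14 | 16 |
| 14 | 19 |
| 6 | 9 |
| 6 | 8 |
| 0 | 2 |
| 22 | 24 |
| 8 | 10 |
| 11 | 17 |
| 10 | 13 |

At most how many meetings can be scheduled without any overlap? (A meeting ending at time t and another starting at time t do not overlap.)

Sort by end time and greedily take each interval whose start is ≥ the last chosen end.
Sorted by end: (0,2)  (6,8)  (6,9)  (8,10)  (10,13)  (14,16)  (11,17)  (14,19)  (22,23)  (22,24)
take (0,2); take (6,8); take (8,10); take (10,13); take (14,16); skip (14,19); take (22,23).
Selected 6 meetings.

6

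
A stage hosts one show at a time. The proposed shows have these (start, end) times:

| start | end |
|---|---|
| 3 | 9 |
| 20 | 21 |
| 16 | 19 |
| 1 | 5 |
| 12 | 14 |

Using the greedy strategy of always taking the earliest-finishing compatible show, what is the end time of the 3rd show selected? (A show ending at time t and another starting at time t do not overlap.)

Order by finish time; keep every interval that doesn't clash with the previous kept one.
By end time: (1,5), (3,9), (12,14), (16,19), (20,21).
Pick (1,5); next start ≥ 5 → (12,14); next start ≥ 14 → (16,19); next start ≥ 19 → (20,21).
Selected: (1,5) (12,14) (16,19) (20,21)

19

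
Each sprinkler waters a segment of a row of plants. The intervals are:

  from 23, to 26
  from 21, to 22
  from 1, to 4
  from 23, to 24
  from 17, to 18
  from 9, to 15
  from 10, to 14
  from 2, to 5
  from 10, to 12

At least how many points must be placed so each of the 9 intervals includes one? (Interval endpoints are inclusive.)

Sorted: [1,4] [2,5] [10,12] [10,14] [9,15] [17,18] [21,22] [23,24] [23,26]
{[1,4],[2,5]} hit by 4; {[10,12],[10,14],[9,15]} hit by 12; {[17,18]} hit by 18; {[21,22]} hit by 22; {[23,24],[23,26]} hit by 24.
Points: 4, 12, 18, 22, 24 (5 total).

5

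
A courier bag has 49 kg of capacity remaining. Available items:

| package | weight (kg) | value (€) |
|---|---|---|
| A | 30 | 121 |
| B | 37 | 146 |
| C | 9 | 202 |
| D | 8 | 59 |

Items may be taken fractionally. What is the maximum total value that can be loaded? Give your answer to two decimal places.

Sort by value per unit weight and fill in that order.
Order: C (202/9=22.44) > D (59/8=7.38) > A (121/30=4.03) > B (146/37=3.95)
Fill: take C (9 @ 202) → take D (8 @ 59) → take A (30 @ 121) → take 2/37 of B → 7.89; 49/49 used.
Total value = 389.89

389.89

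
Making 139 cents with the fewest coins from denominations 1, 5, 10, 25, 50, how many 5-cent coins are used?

0

139 = 2×50 + 1×25 + 1×10 + 4×1
Count of 5: 0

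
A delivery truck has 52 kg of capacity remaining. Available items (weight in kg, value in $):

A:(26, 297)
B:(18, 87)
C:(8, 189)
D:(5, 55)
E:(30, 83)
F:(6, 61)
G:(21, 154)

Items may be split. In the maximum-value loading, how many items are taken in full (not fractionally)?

Order: C (189/8=23.62) > A (297/26=11.42) > D (55/5=11.00) > F (61/6=10.17) > G (154/21=7.33) > B (87/18=4.83) > E (83/30=2.77)
Fill: take C (8 @ 189) → take A (26 @ 297) → take D (5 @ 55) → take F (6 @ 61) → take 7/21 of G → 51.33; 52/52 used.
4 item(s) taken whole; one partial (take 7/21 of G).

4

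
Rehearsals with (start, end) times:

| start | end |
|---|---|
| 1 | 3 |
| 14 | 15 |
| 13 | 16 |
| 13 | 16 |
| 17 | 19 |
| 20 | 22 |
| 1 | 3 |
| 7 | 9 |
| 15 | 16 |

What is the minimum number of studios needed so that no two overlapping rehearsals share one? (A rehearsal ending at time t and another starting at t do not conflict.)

The answer is the maximum number of intervals overlapping at any instant.
Events (time:±→running): 1:+→1 1:+→2 3:-→1 3:-→0 7:+→1 9:-→0 13:+→1 13:+→2 14:+→3 … peak 3.

3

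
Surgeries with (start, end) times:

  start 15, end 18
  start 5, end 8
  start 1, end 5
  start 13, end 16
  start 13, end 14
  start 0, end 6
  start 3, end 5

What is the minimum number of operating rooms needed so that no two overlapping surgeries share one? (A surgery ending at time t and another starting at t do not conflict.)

3

Count concurrent intervals with a sweep; the peak is the room count.
Events (time:±→running): 0:+→1 1:+→2 3:+→3 … peak 3.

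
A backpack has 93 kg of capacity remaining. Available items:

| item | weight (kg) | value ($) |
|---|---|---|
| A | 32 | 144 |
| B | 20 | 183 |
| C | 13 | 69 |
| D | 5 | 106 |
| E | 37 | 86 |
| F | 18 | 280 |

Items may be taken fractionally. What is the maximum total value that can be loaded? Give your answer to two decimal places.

793.62

Sort by value per unit weight and fill in that order.
Ratios (sorted): D 21.20, F 15.56, B 9.15, C 5.31, A 4.50, E 2.32
take D (5 @ 106); take F (18 @ 280); take B (20 @ 183); take C (13 @ 69); take A (32 @ 144); take 5/37 of E → 11.62. Capacity used 93/93.
Total value = 793.62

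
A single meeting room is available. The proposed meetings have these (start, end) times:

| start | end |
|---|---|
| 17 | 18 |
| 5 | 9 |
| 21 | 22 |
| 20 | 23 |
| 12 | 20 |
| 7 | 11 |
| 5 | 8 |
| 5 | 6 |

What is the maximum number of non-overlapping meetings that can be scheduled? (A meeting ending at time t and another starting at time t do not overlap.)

4

Order by finish time; keep every interval that doesn't clash with the previous kept one.
Sorted by end: (5,6)  (5,8)  (5,9)  (7,11)  (17,18)  (12,20)  (21,22)  (20,23)
take (5,6); take (7,11); take (17,18); take (21,22); skip (20,23).
Selected 4 meetings.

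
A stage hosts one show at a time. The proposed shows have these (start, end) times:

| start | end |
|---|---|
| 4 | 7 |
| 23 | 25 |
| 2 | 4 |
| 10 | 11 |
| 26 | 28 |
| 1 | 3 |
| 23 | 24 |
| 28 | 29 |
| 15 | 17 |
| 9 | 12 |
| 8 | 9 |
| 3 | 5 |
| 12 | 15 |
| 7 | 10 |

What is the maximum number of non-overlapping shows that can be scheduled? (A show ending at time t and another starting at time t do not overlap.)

Greedy by earliest finish: after sorting by end time, pick each interval compatible with the last pick.
By end time: (1,3), (2,4), (3,5), (4,7), (8,9), (7,10), (10,11), (9,12), (12,15), (15,17), (23,24), (23,25), (26,28), (28,29).
Pick (1,3); next start ≥ 3 → (3,5); next start ≥ 5 → (8,9); next start ≥ 9 → (10,11); next start ≥ 11 → (12,15); next start ≥ 15 → (15,17); next start ≥ 17 → (23,24); next start ≥ 24 → (26,28); next start ≥ 28 → (28,29).
Selected 9 shows.

9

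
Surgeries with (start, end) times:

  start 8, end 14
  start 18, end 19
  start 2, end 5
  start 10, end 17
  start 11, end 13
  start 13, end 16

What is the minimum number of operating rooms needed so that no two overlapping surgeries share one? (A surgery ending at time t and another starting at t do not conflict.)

The answer is the maximum number of intervals overlapping at any instant.
starts: [2, 8, 10, 11, 13, 18]
ends:   [5, 13, 14, 16, 17, 19]
s2→1 e5→0 s8→1 s10→2 s11→3  — peak 3.

3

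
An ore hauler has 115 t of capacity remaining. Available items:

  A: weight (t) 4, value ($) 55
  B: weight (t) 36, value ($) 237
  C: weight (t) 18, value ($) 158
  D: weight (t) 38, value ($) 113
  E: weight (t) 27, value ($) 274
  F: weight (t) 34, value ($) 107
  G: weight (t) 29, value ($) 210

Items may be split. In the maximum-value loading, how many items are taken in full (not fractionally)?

Greedy by value/weight ratio, highest first.
Order: A (55/4=13.75) > E (274/27=10.15) > C (158/18=8.78) > G (210/29=7.24) > B (237/36=6.58) > F (107/34=3.15) > D (113/38=2.97)
Fill: take A (4 @ 55) → take E (27 @ 274) → take C (18 @ 158) → take G (29 @ 210) → take B (36 @ 237) → take 1/34 of F → 3.15; 115/115 used.
5 item(s) taken whole; one partial (take 1/34 of F).

5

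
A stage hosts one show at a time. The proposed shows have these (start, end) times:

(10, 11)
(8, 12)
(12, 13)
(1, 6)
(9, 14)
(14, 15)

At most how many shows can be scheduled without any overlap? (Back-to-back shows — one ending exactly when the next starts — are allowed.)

4

Order by finish time; keep every interval that doesn't clash with the previous kept one.
By end time: (1,6), (10,11), (8,12), (12,13), (9,14), (14,15).
Pick (1,6); next start ≥ 6 → (10,11); next start ≥ 11 → (12,13); next start ≥ 13 → (14,15).
Selected 4 shows.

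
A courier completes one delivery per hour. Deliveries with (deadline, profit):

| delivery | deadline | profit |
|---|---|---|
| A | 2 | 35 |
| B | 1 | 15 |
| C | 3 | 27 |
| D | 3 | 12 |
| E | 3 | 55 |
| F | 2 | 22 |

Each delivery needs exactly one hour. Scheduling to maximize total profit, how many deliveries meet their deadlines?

Sort by profit descending; place each in the latest free slot ≤ its deadline.
Profit order: E=55 A=35 C=27 F=22 B=15 D=12
Assign: E→slot 3, A→slot 2, C→slot 1, F skipped, B skipped, D skipped.
Slots: [1:C] [2:A] [3:E]
3 of 6 scheduled.

3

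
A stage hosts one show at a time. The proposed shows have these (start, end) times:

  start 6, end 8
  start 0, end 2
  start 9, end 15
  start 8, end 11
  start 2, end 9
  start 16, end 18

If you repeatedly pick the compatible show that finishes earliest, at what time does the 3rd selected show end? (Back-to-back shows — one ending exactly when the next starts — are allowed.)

Sorted by end: (0,2)  (6,8)  (2,9)  (8,11)  (9,15)  (16,18)
take (0,2); take (6,8); take (8,11); skip (9,15); take (16,18).
Selected: (0,2) (6,8) (8,11) (16,18)

11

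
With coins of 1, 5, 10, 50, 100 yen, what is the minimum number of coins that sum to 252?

Use the largest denomination that fits, subtract, and repeat.
252 − 2×100→52 − 1×50→2 − 2×1→0
Total coins = 2 + 1 + 2 = 5

5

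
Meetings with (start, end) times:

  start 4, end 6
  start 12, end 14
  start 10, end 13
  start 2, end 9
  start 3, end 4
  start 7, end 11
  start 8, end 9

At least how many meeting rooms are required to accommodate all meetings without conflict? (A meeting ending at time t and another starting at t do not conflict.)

3

Count concurrent intervals with a sweep; the peak is the room count.
starts: [2, 3, 4, 7, 8, 10, 12]
ends:   [4, 6, 9, 9, 11, 13, 14]
s2→1 s3→2 e4→1 s4→2 e6→1 s7→2 s8→3  — peak 3.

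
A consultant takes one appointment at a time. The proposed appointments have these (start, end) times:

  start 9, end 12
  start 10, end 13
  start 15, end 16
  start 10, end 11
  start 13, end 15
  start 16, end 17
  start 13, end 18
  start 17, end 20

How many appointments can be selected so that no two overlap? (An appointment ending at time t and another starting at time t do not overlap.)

5

Sort by end time and greedily take each interval whose start is ≥ the last chosen end.
By end time: (10,11), (9,12), (10,13), (13,15), (15,16), (16,17), (13,18), (17,20).
Pick (10,11); next start ≥ 11 → (13,15); next start ≥ 15 → (15,16); next start ≥ 16 → (16,17); next start ≥ 17 → (17,20).
Selected 5 appointments.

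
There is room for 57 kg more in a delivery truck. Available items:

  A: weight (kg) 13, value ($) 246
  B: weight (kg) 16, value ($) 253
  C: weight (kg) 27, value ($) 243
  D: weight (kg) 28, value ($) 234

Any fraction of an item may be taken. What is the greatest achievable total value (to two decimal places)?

750.36

Sort by value per unit weight and fill in that order.
Ratios (sorted): A 18.92, B 15.81, C 9.00, D 8.36
take A (13 @ 246); take B (16 @ 253); take C (27 @ 243); take 1/28 of D → 8.36. Capacity used 57/57.
Total value = 750.36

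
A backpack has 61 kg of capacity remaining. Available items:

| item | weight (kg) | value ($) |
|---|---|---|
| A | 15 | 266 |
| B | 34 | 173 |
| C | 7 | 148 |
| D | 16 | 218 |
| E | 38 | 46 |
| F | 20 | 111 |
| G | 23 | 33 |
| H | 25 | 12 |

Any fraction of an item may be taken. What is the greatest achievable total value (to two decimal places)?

758.26

Greedy by value/weight ratio, highest first.
Ratios (sorted): C 21.14, A 17.73, D 13.62, F 5.55, B 5.09, G 1.43, E 1.21, H 0.48
take C (7 @ 148); take A (15 @ 266); take D (16 @ 218); take F (20 @ 111); take 3/34 of B → 15.26. Capacity used 61/61.
Total value = 758.26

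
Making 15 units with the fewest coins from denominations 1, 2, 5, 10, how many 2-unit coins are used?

15 = 1×10 + 1×5
Count of 2: 0

0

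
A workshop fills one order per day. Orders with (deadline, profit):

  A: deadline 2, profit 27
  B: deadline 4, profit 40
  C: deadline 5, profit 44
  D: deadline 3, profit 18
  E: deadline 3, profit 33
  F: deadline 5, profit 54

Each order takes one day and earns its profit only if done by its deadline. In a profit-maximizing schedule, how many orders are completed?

Profit order: F=54 C=44 B=40 E=33 A=27 D=18
Assign: F→slot 5, C→slot 4, B→slot 3, E→slot 2, A→slot 1, D skipped.
Slots: [1:A] [2:E] [3:B] [4:C] [5:F]
5 of 6 scheduled.

5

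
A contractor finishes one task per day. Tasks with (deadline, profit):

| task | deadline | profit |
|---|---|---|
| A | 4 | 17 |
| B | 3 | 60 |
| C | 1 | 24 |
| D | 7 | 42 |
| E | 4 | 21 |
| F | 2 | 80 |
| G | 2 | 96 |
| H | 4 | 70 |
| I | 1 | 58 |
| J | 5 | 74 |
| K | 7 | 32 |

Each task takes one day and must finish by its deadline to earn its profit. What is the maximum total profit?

Take jobs in profit order; each goes to the latest open slot no later than its deadline.
Profit order: G=96 F=80 J=74 H=70 B=60 I=58 D=42 K=32 C=24 E=21 A=17
Assign: G→slot 2, F→slot 1, J→slot 5, H→slot 4, B→slot 3, I skipped, D→slot 7, K→slot 6, C skipped, E skipped, A skipped.
Slots: [1:F] [2:G] [3:B] [4:H] [5:J] [6:K] [7:D]
Profit = 80 + 96 + 60 + 70 + 74 + 32 + 42 = 454

454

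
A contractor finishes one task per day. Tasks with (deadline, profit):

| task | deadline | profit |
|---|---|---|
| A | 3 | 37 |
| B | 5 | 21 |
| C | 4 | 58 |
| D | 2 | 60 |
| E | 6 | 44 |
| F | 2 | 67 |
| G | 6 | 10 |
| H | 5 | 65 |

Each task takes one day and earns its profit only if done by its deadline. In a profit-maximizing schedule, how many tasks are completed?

Sort by profit descending; place each in the latest free slot ≤ its deadline.
Profit order: F=67 H=65 D=60 C=58 E=44 A=37 B=21 G=10
Assign: F→slot 2, H→slot 5, D→slot 1, C→slot 4, E→slot 6, A→slot 3, B skipped, G skipped.
Slots: [1:D] [2:F] [3:A] [4:C] [5:H] [6:E]
6 of 8 scheduled.

6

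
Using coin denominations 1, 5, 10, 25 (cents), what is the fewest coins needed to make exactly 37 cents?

37 − 1×25→12 − 1×10→2 − 2×1→0
Total coins = 1 + 1 + 2 = 4

4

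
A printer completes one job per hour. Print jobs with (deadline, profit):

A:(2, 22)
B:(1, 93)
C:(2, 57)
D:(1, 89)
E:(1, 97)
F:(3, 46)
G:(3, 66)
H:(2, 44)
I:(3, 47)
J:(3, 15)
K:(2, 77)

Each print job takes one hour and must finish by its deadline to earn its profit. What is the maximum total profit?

Profit order: E=97 B=93 D=89 K=77 G=66 C=57 I=47 F=46 H=44 A=22 J=15
Assign: E→slot 1, B skipped, D skipped, K→slot 2, G→slot 3, C skipped, I skipped, F skipped, H skipped, A skipped, J skipped.
Slots: [1:E] [2:K] [3:G]
Profit = 97 + 77 + 66 = 240

240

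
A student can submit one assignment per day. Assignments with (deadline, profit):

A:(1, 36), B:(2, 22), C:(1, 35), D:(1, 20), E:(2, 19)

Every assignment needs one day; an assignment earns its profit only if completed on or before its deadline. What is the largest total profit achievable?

Take jobs in profit order; each goes to the latest open slot no later than its deadline.
By profit: A(d1,36), C(d1,35), B(d2,22), D(d1,20), E(d2,19)
A→slot 1; C skipped; B→slot 2; D skipped; E skipped.
Profit = 36 + 22 = 58

58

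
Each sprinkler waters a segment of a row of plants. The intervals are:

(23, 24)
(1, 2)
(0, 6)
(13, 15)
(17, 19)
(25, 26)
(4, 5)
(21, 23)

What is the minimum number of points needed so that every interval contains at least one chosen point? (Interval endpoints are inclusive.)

Process intervals by earliest right end; each time one isn't hit yet, stab at its right endpoint.
By right end: [1,2]  [4,5]  [0,6]  [13,15]  [17,19]  [21,23]  [23,24]  [25,26]
[1,2] uncovered → point at 2; [4,5] uncovered → point at 5; [13,15] uncovered → point at 15; [17,19] uncovered → point at 19; [21,23] uncovered → point at 23; [25,26] uncovered → point at 26.
Points: 2, 5, 15, 19, 23, 26 (6 total).

6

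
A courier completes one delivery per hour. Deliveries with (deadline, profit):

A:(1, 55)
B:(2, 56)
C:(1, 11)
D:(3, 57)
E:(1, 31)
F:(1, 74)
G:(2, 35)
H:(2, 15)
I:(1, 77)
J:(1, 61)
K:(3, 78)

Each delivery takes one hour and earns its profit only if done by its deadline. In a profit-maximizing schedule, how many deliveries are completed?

3

By profit: K(d3,78), I(d1,77), F(d1,74), J(d1,61), D(d3,57), B(d2,56), A(d1,55), G(d2,35), E(d1,31), H(d2,15), C(d1,11)
K→slot 3; I→slot 1; F skipped; J skipped; D→slot 2; B skipped; A skipped; G skipped; E skipped; H skipped; C skipped.
3 of 11 scheduled.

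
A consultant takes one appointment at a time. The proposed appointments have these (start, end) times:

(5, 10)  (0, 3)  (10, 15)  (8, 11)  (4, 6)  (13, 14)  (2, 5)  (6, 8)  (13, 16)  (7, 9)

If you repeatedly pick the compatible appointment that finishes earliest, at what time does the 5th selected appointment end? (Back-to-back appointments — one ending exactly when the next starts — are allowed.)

14

Order by finish time; keep every interval that doesn't clash with the previous kept one.
Sorted by end: (0,3)  (2,5)  (4,6)  (6,8)  (7,9)  (5,10)  (8,11)  (13,14)  (10,15)  (13,16)
take (0,3); take (4,6); take (6,8); skip (5,10); take (8,11); take (13,14).
Selected: (0,3) (4,6) (6,8) (8,11) (13,14)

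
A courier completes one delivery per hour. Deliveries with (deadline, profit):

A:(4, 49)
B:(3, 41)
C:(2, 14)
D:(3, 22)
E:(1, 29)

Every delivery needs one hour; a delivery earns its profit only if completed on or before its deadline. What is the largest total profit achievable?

141

By profit: A(d4,49), B(d3,41), E(d1,29), D(d3,22), C(d2,14)
A→slot 4; B→slot 3; E→slot 1; D→slot 2; C skipped.
Profit = 29 + 22 + 41 + 49 = 141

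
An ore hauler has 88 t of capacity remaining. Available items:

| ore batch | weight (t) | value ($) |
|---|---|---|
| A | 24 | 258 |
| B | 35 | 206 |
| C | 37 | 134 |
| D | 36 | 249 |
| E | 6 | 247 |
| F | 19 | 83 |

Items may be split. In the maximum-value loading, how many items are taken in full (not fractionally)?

3

Greedy by value/weight ratio, highest first.
Ratios (sorted): E 41.17, A 10.75, D 6.92, B 5.89, F 4.37, C 3.62
take E (6 @ 247); take A (24 @ 258); take D (36 @ 249); take 22/35 of B → 129.49. Capacity used 88/88.
3 item(s) taken whole; one partial (take 22/35 of B).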